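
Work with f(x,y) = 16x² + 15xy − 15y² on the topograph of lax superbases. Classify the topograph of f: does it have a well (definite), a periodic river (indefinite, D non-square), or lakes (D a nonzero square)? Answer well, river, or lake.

D = b²−4ac = 15² − 4·16·(-15) = 1185
D > 0 non-square ⇒ indefinite ⇒ periodic river

river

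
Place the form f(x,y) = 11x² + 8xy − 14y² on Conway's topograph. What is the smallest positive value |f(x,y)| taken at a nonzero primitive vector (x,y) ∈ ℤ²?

river: ρ → (-14,20,5)
river: ρ → (5,20,-14)
river: ρ → (-14,8,11)
river: ρ → (11,14,-11)
river: ρ → (-11,8,14)
river: ρ → (14,20,-5)
river: ρ → (-5,20,14)
river: ρ → (14,8,-11)
river: ρ → (-11,14,11)
river: ρ → (11,8,-14)
closes: descent 0, river 10
min |a| on river = 5

5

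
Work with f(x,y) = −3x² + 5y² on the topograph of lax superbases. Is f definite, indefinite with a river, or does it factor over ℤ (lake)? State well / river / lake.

D = b²−4ac = 0² − 4·(-3)·5 = 60
D > 0 non-square ⇒ indefinite ⇒ periodic river

river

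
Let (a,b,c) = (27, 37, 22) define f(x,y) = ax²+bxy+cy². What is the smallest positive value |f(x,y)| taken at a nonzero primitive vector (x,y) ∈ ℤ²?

translate: b→-17 (≡37 mod 54), so (27,37,22)→(27,-17,12)
flip: (27,-17,12)→(12,17,27)
translate: b→-7 (≡17 mod 24), so (12,17,27)→(12,-7,22)
reduced (well bottom): (12,-7,22) with a≤c, −a<b≤a
well minimum = a = 12

12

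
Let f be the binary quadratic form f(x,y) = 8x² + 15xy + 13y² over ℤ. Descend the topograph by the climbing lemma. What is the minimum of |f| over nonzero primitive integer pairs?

translate: b→-1 (≡15 mod 16), so (8,15,13)→(8,-1,6)
flip: (8,-1,6)→(6,1,8)
reduced (well bottom): (6,1,8) with a≤c, −a<b≤a
well minimum = a = 6

6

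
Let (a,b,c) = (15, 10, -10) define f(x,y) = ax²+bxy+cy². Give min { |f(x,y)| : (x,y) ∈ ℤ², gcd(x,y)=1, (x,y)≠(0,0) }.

river: ρ → (-10,10,15)
river: ρ → (15,20,-5)
river: ρ → (-5,20,15)
river: ρ → (15,10,-10)
closes: descent 0, river 4
min |a| on river = 5

5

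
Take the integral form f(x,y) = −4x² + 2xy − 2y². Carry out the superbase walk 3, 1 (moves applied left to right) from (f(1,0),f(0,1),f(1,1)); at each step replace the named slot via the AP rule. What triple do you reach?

start (-4,-2,-4) = (f(1,0),f(0,1),f(1,1))
replace slot 3: 2·((-4)+(-2)) − (-4) = -8 → (-4,-2,-8)
replace slot 1: 2·((-2)+(-8)) − (-4) = -16 → (-16,-2,-8)

-16,-2,-8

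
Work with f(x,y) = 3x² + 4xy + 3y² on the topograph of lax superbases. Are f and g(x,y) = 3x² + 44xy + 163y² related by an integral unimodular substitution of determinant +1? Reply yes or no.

D₁ = -20, D₂ = -20
f: translate: b→-2 (≡4 mod 6), so (3,4,3)→(3,-2,2)
f: flip: (3,-2,2)→(2,2,3)
f: reduced (well bottom): (2,2,3) with a≤c, −a<b≤a
g: translate: b→2 (≡44 mod 6), so (3,44,163)→(3,2,2)
g: flip: (3,2,2)→(2,-2,3)
g: translate: b→2 (≡-2 mod 4), so (2,-2,3)→(2,2,3)
g: reduced (well bottom): (2,2,3) with a≤c, −a<b≤a
reduced forms (2, 2, 3) vs (2, 2, 3) ⇒ equivalent

yes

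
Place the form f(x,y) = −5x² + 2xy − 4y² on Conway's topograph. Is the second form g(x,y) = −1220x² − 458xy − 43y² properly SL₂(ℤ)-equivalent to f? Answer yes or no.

D₁ = -76, D₂ = -76
f is negative-definite; reduce −f:
−f: flip: (5,-2,4)→(4,2,5)
−f: reduced (well bottom): (4,2,5) with a≤c, −a<b≤a
flip sign back: reduced form of f is (-4,-2,-5)
g is negative-definite; reduce −g:
−g: flip: (1220,458,43)→(43,-458,1220)
−g: translate: b→-28 (≡-458 mod 86), so (43,-458,1220)→(43,-28,5)
−g: flip: (43,-28,5)→(5,28,43)
−g: translate: b→-2 (≡28 mod 10), so (5,28,43)→(5,-2,4)
−g: flip: (5,-2,4)→(4,2,5)
−g: reduced (well bottom): (4,2,5) with a≤c, −a<b≤a
flip sign back: reduced form of g is (-4,-2,-5)
reduced forms (-4, -2, -5) vs (-4, -2, -5) ⇒ equivalent

yes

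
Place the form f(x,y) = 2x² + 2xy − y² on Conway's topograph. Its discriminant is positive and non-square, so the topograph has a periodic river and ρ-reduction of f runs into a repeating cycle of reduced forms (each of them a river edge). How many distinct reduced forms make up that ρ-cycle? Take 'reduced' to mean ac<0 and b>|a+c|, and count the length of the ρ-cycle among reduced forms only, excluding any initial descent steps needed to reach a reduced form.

D = 12, ⌊√D⌋ = 3
river: ρ → (-1,2,2)
river: ρ → (2,2,-1)
ρ-cycle length = 2 (tail of 0 descent steps not counted)

2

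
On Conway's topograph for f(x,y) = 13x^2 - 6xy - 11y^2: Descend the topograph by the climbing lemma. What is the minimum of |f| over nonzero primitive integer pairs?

descent: ρ → (-11,6,13)  [lands on river]
river: ρ → (13,20,-4)
river: ρ → (-4,20,13)
river: ρ → (13,6,-11)
river: ρ → (-11,16,8)
river: ρ → (8,16,-11)
closes: descent 1, river 6
min |a| on river = 4

4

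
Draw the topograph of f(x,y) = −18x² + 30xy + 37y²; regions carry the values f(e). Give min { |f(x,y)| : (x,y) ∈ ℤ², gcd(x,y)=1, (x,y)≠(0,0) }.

river: ρ → (37,44,-11)
river: ρ → (-11,44,37)
river: ρ → (37,30,-18)
river: ρ → (-18,42,25)
river: ρ → (25,58,-2)
river: ρ → (-2,58,25)
river: ρ → (25,42,-18)
river: ρ → (-18,30,37)
closes: descent 0, river 8
min |a| on river = 2

2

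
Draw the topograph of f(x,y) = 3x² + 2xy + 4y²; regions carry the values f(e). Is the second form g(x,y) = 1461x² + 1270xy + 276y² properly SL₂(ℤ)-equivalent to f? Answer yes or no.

D₁ = -44, D₂ = -44
f: reduced (well bottom): (3,2,4) with a≤c, −a<b≤a
g: flip: (1461,1270,276)→(276,-1270,1461)
g: translate: b→-166 (≡-1270 mod 552), so (276,-1270,1461)→(276,-166,25)
g: flip: (276,-166,25)→(25,166,276)
g: translate: b→16 (≡166 mod 50), so (25,166,276)→(25,16,3)
g: flip: (25,16,3)→(3,-16,25)
g: translate: b→2 (≡-16 mod 6), so (3,-16,25)→(3,2,4)
g: reduced (well bottom): (3,2,4) with a≤c, −a<b≤a
reduced forms (3, 2, 4) vs (3, 2, 4) ⇒ equivalent

yes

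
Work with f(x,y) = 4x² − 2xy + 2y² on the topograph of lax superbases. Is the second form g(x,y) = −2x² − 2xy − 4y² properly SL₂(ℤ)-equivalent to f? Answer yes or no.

D₁ = -28, D₂ = -28
f: flip: (4,-2,2)→(2,2,4)
f: reduced (well bottom): (2,2,4) with a≤c, −a<b≤a
g is negative-definite; reduce −g:
−g: reduced (well bottom): (2,2,4) with a≤c, −a<b≤a
flip sign back: reduced form of g is (-2,-2,-4)
reduced forms (2, 2, 4) vs (-2, -2, -4) ⇒ inequivalent

no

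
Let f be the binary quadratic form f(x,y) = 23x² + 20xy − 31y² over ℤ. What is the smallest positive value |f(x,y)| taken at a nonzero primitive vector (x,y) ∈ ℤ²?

river: ρ → (-31,42,12)
river: ρ → (12,54,-7)
river: ρ → (-7,44,47)
river: ρ → (47,50,-4)
river: ρ → (-4,54,21)
river: ρ → (21,30,-28)
river: ρ → (-28,26,23)
river: ρ → (23,20,-31)
closes: descent 0, river 8
min |a| on river = 4

4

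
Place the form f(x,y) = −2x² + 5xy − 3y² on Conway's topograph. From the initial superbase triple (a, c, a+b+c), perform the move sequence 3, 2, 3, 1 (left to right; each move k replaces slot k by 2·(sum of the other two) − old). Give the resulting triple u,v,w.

start (-2,-3,0) = (f(1,0),f(0,1),f(1,1))
replace slot 3: 2·((-2)+(-3)) − 0 = -10 → (-2,-3,-10)
replace slot 2: 2·((-2)+(-10)) − (-3) = -21 → (-2,-21,-10)
replace slot 3: 2·((-2)+(-21)) − (-10) = -36 → (-2,-21,-36)
replace slot 1: 2·((-21)+(-36)) − (-2) = -112 → (-112,-21,-36)

-112,-21,-36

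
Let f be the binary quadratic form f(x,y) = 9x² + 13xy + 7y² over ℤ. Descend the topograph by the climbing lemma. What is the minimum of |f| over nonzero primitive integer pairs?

translate: b→-5 (≡13 mod 18), so (9,13,7)→(9,-5,3)
flip: (9,-5,3)→(3,5,9)
translate: b→-1 (≡5 mod 6), so (3,5,9)→(3,-1,7)
reduced (well bottom): (3,-1,7) with a≤c, −a<b≤a
well minimum = a = 3

3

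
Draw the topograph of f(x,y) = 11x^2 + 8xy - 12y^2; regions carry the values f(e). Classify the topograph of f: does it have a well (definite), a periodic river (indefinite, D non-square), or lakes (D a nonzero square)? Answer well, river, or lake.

D = b²−4ac = 8² − 4·11·(-12) = 592
D > 0 non-square ⇒ indefinite ⇒ periodic river

river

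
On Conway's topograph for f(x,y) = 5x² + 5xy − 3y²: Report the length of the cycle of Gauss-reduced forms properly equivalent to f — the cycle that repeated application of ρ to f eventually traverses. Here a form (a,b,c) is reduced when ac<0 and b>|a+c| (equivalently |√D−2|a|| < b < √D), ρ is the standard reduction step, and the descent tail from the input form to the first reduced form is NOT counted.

D = 85, ⌊√D⌋ = 9
river: ρ → (-3,7,3)
river: ρ → (3,5,-5)
river: ρ → (-5,5,3)
river: ρ → (3,7,-3)
river: ρ → (-3,5,5)
river: ρ → (5,5,-3)
ρ-cycle length = 6 (tail of 0 descent steps not counted)

6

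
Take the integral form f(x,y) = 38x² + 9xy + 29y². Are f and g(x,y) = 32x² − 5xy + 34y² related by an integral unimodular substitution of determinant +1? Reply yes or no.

D₁ = -4327, D₂ = -4327
f: flip: (38,9,29)→(29,-9,38)
f: reduced (well bottom): (29,-9,38) with a≤c, −a<b≤a
g: reduced (well bottom): (32,-5,34) with a≤c, −a<b≤a
reduced forms (29, -9, 38) vs (32, -5, 34) ⇒ inequivalent

no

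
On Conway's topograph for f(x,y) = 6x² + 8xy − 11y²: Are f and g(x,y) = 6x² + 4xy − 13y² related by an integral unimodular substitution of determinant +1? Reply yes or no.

D₁ = 328, D₂ = 328
river cycle of f (length 6): (-11, 14, 3), (3, 16, -6), (-6, 8, 11), (11, 14, -3), (-3, 16, 6), (6, 8, -11)
river cycle of g (length 6): (6, 16, -3), (-3, 14, 11), (11, 8, -6), (-6, 16, 3), (3, 14, -11), (-11, 8, 6)
cycles differ ⇒ inequivalent

no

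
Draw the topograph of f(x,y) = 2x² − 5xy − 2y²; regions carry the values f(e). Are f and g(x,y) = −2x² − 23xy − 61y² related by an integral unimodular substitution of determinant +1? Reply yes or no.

D₁ = 41, D₂ = 41
river cycle of f (length 10): (-2, 5, 2), (2, 3, -4), (-4, 5, 1), (1, 5, -4), (-4, 3, 2), (2, 5, -2), (-2, 3, 4), (4, 5, -1), (-1, 5, 4), (4, 3, -2)
river cycle of g (length 10): (-2, 5, 2), (2, 3, -4), (-4, 5, 1), (1, 5, -4), (-4, 3, 2), (2, 5, -2), (-2, 3, 4), (4, 5, -1), (-1, 5, 4), (4, 3, -2)
cycles coincide ⇒ equivalent

yes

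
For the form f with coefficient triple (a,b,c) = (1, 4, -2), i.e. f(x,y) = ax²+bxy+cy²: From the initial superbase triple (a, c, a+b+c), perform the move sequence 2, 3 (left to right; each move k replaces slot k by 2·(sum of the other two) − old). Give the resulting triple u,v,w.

start (1,-2,3) = (f(1,0),f(0,1),f(1,1))
replace slot 2: 2·(1+3) − (-2) = 10 → (1,10,3)
replace slot 3: 2·(1+10) − 3 = 19 → (1,10,19)

1,10,19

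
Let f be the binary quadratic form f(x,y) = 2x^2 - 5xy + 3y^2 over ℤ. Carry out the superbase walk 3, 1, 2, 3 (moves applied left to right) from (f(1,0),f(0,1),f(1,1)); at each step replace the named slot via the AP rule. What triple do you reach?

start (2,3,0) = (f(1,0),f(0,1),f(1,1))
replace slot 3: 2·(2+3) − 0 = 10 → (2,3,10)
replace slot 1: 2·(3+10) − 2 = 24 → (24,3,10)
replace slot 2: 2·(24+10) − 3 = 65 → (24,65,10)
replace slot 3: 2·(24+65) − 10 = 168 → (24,65,168)

24,65,168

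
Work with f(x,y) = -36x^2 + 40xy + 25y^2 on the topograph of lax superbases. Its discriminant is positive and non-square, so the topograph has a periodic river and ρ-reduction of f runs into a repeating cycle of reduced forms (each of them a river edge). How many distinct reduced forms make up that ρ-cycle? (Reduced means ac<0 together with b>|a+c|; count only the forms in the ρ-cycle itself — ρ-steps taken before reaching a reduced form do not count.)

D = 5200, ⌊√D⌋ = 72
river: ρ → (25,60,-16)
river: ρ → (-16,68,9)
river: ρ → (9,58,-51)
river: ρ → (-51,44,16)
river: ρ → (16,52,-39)
river: ρ → (-39,26,29)
river: ρ → (29,32,-36)
river: ρ → (-36,40,25)
ρ-cycle length = 8 (tail of 0 descent steps not counted)

8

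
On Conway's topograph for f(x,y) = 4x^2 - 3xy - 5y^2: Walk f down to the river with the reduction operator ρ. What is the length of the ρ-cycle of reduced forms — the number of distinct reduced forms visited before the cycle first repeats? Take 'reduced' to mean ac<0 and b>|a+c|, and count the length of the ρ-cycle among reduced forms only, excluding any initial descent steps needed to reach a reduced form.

D = 89, ⌊√D⌋ = 9
descent: ρ → (-5,3,4)  [lands on river]
river: ρ → (4,5,-4)
river: ρ → (-4,3,5)
river: ρ → (5,7,-2)
river: ρ → (-2,9,1)
river: ρ → (1,9,-2)
river: ρ → (-2,7,5)
river: ρ → (5,3,-4)
river: ρ → (-4,5,4)
river: ρ → (4,3,-5)
river: ρ → (-5,7,2)
river: ρ → (2,9,-1)
river: ρ → (-1,9,2)
river: ρ → (2,7,-5)
ρ-cycle length = 14 (tail of 1 descent step not counted)

14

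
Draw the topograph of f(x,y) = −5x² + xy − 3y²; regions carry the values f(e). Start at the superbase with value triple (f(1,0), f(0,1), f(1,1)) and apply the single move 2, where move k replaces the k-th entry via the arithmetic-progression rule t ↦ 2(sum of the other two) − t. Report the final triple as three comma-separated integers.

start (-5,-3,-7) = (f(1,0),f(0,1),f(1,1))
replace slot 2: 2·((-5)+(-7)) − (-3) = -21 → (-5,-21,-7)

-5,-21,-7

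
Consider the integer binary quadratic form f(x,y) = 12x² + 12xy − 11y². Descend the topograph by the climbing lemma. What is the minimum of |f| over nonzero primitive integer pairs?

river: ρ → (-11,10,13)
river: ρ → (13,16,-8)
river: ρ → (-8,16,13)
river: ρ → (13,10,-11)
river: ρ → (-11,12,12)
river: ρ → (12,12,-11)
closes: descent 0, river 6
min |a| on river = 8

8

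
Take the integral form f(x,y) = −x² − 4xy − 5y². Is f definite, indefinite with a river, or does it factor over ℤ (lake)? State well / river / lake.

D = b²−4ac = (-4)² − 4·(-1)·(-5) = -4
D < 0 ⇒ definite ⇒ every region one sign ⇒ single well

well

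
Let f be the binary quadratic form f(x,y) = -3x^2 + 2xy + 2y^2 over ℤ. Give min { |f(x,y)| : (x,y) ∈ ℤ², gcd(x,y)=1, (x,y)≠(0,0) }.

river: ρ → (2,2,-3)
river: ρ → (-3,4,1)
river: ρ → (1,4,-3)
river: ρ → (-3,2,2)
closes: descent 0, river 4
min |a| on river = 1

1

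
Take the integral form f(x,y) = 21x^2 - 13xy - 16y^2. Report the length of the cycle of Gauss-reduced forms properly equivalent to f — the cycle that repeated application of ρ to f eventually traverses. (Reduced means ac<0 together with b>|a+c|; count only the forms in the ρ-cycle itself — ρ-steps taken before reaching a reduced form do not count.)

D = 1513, ⌊√D⌋ = 38
descent: ρ → (-16,13,21)  [lands on river]
river: ρ → (21,29,-8)
river: ρ → (-8,35,9)
river: ρ → (9,37,-4)
river: ρ → (-4,35,18)
river: ρ → (18,37,-2)
river: ρ → (-2,35,36)
river: ρ → (36,37,-1)
river: ρ → (-1,37,36)
river: ρ → (36,35,-2)
river: ρ → (-2,37,18)
river: ρ → (18,35,-4)
river: ρ → (-4,37,9)
river: ρ → (9,35,-8)
river: ρ → (-8,29,21)
river: ρ → (21,13,-16)
river: ρ → (-16,19,18)
river: ρ → (18,17,-17)
river: ρ → (-17,17,18)
river: ρ → (18,19,-16)
ρ-cycle length = 20 (tail of 1 descent step not counted)

20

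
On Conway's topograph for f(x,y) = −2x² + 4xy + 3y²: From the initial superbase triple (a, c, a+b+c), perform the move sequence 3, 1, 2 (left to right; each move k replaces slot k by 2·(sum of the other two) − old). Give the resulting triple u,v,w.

start (-2,3,5) = (f(1,0),f(0,1),f(1,1))
replace slot 3: 2·((-2)+3) − 5 = -3 → (-2,3,-3)
replace slot 1: 2·(3+(-3)) − (-2) = 2 → (2,3,-3)
replace slot 2: 2·(2+(-3)) − 3 = -5 → (2,-5,-3)

2,-5,-3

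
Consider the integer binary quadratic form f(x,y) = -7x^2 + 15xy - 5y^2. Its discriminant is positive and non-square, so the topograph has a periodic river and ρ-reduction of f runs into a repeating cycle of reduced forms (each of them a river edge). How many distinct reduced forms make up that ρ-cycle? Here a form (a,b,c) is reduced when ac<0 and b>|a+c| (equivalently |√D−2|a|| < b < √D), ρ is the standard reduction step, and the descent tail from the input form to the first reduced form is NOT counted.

D = 85, ⌊√D⌋ = 9
descent: ρ → (-5,5,3)  [lands on river]
river: ρ → (3,7,-3)
river: ρ → (-3,5,5)
river: ρ → (5,5,-3)
river: ρ → (-3,7,3)
river: ρ → (3,5,-5)
ρ-cycle length = 6 (tail of 1 descent step not counted)

6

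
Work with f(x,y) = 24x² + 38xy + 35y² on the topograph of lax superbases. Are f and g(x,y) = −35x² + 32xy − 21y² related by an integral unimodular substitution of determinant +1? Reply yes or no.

D₁ = -1916, D₂ = -1916
f: translate: b→-10 (≡38 mod 48), so (24,38,35)→(24,-10,21)
f: flip: (24,-10,21)→(21,10,24)
f: reduced (well bottom): (21,10,24) with a≤c, −a<b≤a
g is negative-definite; reduce −g:
−g: flip: (35,-32,21)→(21,32,35)
−g: translate: b→-10 (≡32 mod 42), so (21,32,35)→(21,-10,24)
−g: reduced (well bottom): (21,-10,24) with a≤c, −a<b≤a
flip sign back: reduced form of g is (-21,10,-24)
reduced forms (21, 10, 24) vs (-21, 10, -24) ⇒ inequivalent

no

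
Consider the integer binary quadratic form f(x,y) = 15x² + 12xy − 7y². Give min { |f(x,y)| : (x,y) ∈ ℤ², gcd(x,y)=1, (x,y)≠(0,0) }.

river: ρ → (-7,16,11)
river: ρ → (11,6,-12)
river: ρ → (-12,18,5)
river: ρ → (5,22,-4)
river: ρ → (-4,18,15)
river: ρ → (15,12,-7)
closes: descent 0, river 6
min |a| on river = 4

4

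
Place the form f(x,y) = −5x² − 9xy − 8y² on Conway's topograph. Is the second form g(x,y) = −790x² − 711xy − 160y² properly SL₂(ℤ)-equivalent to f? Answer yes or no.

D₁ = -79, D₂ = -79
f is negative-definite; reduce −f:
−f: translate: b→-1 (≡9 mod 10), so (5,9,8)→(5,-1,4)
−f: flip: (5,-1,4)→(4,1,5)
−f: reduced (well bottom): (4,1,5) with a≤c, −a<b≤a
flip sign back: reduced form of f is (-4,-1,-5)
g is negative-definite; reduce −g:
−g: flip: (790,711,160)→(160,-711,790)
−g: translate: b→-71 (≡-711 mod 320), so (160,-711,790)→(160,-71,8)
−g: flip: (160,-71,8)→(8,71,160)
−g: translate: b→7 (≡71 mod 16), so (8,71,160)→(8,7,4)
−g: flip: (8,7,4)→(4,-7,8)
−g: translate: b→1 (≡-7 mod 8), so (4,-7,8)→(4,1,5)
−g: reduced (well bottom): (4,1,5) with a≤c, −a<b≤a
flip sign back: reduced form of g is (-4,-1,-5)
reduced forms (-4, -1, -5) vs (-4, -1, -5) ⇒ equivalent

yes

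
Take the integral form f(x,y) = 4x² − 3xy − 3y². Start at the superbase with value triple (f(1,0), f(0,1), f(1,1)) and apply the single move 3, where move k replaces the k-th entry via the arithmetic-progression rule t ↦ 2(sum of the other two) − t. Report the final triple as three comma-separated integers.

start (4,-3,-2) = (f(1,0),f(0,1),f(1,1))
replace slot 3: 2·(4+(-3)) − (-2) = 4 → (4,-3,4)

4,-3,4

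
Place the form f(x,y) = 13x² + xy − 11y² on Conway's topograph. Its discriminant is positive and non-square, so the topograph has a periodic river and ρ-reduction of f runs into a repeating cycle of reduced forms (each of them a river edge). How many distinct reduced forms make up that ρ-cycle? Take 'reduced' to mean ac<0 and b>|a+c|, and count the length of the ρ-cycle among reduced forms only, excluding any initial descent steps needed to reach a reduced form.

D = 573, ⌊√D⌋ = 23
descent: ρ → (-11,21,3)  [lands on river]
river: ρ → (3,21,-11)
river: ρ → (-11,23,1)
river: ρ → (1,23,-11)
ρ-cycle length = 4 (tail of 1 descent step not counted)

4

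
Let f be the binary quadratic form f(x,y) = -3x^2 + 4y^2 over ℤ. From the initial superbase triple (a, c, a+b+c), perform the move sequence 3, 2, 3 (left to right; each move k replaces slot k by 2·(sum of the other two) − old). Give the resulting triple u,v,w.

start (-3,4,1) = (f(1,0),f(0,1),f(1,1))
replace slot 3: 2·((-3)+4) − 1 = 1 → (-3,4,1)
replace slot 2: 2·((-3)+1) − 4 = -8 → (-3,-8,1)
replace slot 3: 2·((-3)+(-8)) − 1 = -23 → (-3,-8,-23)

-3,-8,-23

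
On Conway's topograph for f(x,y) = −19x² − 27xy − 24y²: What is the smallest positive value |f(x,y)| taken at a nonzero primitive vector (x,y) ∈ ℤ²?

translate: b→-11 (≡27 mod 38), so (19,27,24)→(19,-11,16)
flip: (19,-11,16)→(16,11,19)
reduced (well bottom): (16,11,19) with a≤c, −a<b≤a
well minimum |f| = |-16| = 16 (negative-definite)

16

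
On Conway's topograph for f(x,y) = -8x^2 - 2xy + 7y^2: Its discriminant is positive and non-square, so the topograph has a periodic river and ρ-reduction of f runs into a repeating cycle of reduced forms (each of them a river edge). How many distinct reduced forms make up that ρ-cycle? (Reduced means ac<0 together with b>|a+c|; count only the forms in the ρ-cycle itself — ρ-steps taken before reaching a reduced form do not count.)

D = 228, ⌊√D⌋ = 15
descent: ρ → (7,2,-8)  [lands on river]
river: ρ → (-8,14,1)
river: ρ → (1,14,-8)
river: ρ → (-8,2,7)
river: ρ → (7,12,-3)
river: ρ → (-3,12,7)
ρ-cycle length = 6 (tail of 1 descent step not counted)

6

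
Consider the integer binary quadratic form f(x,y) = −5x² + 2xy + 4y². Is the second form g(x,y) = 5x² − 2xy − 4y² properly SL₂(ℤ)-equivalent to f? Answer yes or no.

D₁ = 84, D₂ = 84
river cycle of f (length 6): (4, 6, -3), (-3, 6, 4), (4, 2, -5), (-5, 8, 1), (1, 8, -5), (-5, 2, 4)
river cycle of g (length 6): (-4, 2, 5), (5, 8, -1), (-1, 8, 5), (5, 2, -4), (-4, 6, 3), (3, 6, -4)
cycles differ ⇒ inequivalent

no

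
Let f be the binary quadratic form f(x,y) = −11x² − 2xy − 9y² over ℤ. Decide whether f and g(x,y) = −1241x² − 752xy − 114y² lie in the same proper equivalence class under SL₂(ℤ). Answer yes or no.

D₁ = -392, D₂ = -392
f is negative-definite; reduce −f:
−f: flip: (11,2,9)→(9,-2,11)
−f: reduced (well bottom): (9,-2,11) with a≤c, −a<b≤a
flip sign back: reduced form of f is (-9,2,-11)
g is negative-definite; reduce −g:
−g: flip: (1241,752,114)→(114,-752,1241)
−g: translate: b→-68 (≡-752 mod 228), so (114,-752,1241)→(114,-68,11)
−g: flip: (114,-68,11)→(11,68,114)
−g: translate: b→2 (≡68 mod 22), so (11,68,114)→(11,2,9)
−g: flip: (11,2,9)→(9,-2,11)
−g: reduced (well bottom): (9,-2,11) with a≤c, −a<b≤a
flip sign back: reduced form of g is (-9,2,-11)
reduced forms (-9, 2, -11) vs (-9, 2, -11) ⇒ equivalent

yes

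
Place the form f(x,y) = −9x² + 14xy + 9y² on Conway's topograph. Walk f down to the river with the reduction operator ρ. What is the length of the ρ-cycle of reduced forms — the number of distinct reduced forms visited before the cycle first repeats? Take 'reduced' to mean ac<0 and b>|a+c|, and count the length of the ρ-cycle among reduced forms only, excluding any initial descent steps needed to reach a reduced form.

D = 520, ⌊√D⌋ = 22
river: ρ → (9,22,-1)
river: ρ → (-1,22,9)
river: ρ → (9,14,-9)
river: ρ → (-9,22,1)
river: ρ → (1,22,-9)
river: ρ → (-9,14,9)
ρ-cycle length = 6 (tail of 0 descent steps not counted)

6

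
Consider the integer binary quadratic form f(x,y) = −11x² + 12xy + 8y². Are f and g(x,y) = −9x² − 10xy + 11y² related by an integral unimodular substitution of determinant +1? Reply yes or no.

D₁ = 496, D₂ = 496
river cycle of f (length 16): (8, 20, -3), (-3, 22, 1), (1, 22, -3), (-3, 20, 8), (8, 12, -11), (-11, 10, 9), (9, 8, -12), (-12, 16, 5), (5, 14, -15), (-15, 16, 4), … (6 more)
river cycle of g (length 16): (11, 10, -9), (-9, 8, 12), (12, 16, -5), (-5, 14, 15), (15, 16, -4), (-4, 16, 15), (15, 14, -5), (-5, 16, 12), (12, 8, -9), (-9, 10, 11), … (6 more)
cycles differ ⇒ inequivalent

no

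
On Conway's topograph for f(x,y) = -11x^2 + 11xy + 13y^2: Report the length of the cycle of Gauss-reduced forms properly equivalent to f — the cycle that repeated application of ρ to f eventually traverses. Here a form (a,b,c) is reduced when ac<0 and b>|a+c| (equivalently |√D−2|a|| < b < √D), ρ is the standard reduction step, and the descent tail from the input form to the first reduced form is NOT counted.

D = 693, ⌊√D⌋ = 26
river: ρ → (13,15,-9)
river: ρ → (-9,21,7)
river: ρ → (7,21,-9)
river: ρ → (-9,15,13)
river: ρ → (13,11,-11)
river: ρ → (-11,11,13)
ρ-cycle length = 6 (tail of 0 descent steps not counted)

6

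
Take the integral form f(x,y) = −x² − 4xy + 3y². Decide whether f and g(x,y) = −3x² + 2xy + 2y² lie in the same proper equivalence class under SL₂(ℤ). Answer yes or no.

D₁ = 28, D₂ = 28
river cycle of f (length 4): (3, 4, -1), (-1, 4, 3), (3, 2, -2), (-2, 2, 3)
river cycle of g (length 4): (2, 2, -3), (-3, 4, 1), (1, 4, -3), (-3, 2, 2)
cycles differ ⇒ inequivalent

no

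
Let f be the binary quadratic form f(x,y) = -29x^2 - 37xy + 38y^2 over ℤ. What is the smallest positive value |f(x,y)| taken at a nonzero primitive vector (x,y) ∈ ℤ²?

descent: ρ → (38,37,-29)  [lands on river]
river: ρ → (-29,21,46)
river: ρ → (46,71,-4)
river: ρ → (-4,73,28)
river: ρ → (28,39,-38)
river: ρ → (-38,37,29)
river: ρ → (29,21,-46)
river: ρ → (-46,71,4)
river: ρ → (4,73,-28)
river: ρ → (-28,39,38)
closes: descent 1, river 10
min |a| on river = 4

4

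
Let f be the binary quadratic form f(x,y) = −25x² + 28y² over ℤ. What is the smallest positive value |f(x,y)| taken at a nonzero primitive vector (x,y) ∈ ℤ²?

descent: ρ → (28,0,-25)
descent: ρ → (-25,50,3)  [lands on river]
river: ρ → (3,52,-8)
river: ρ → (-8,44,27)
river: ρ → (27,10,-25)
river: ρ → (-25,40,12)
river: ρ → (12,32,-37)
river: ρ → (-37,42,7)
river: ρ → (7,42,-37)
river: ρ → (-37,32,12)
river: ρ → (12,40,-25)
river: ρ → (-25,10,27)
river: ρ → (27,44,-8)
river: ρ → (-8,52,3)
river: ρ → (3,50,-25)
closes: descent 2, river 14
min |a| on river = 3

3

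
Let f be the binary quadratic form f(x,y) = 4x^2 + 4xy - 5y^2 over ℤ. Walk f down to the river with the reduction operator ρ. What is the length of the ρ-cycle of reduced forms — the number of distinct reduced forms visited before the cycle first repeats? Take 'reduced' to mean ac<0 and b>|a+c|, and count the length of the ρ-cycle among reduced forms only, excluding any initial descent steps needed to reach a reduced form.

D = 96, ⌊√D⌋ = 9
river: ρ → (-5,6,3)
river: ρ → (3,6,-5)
river: ρ → (-5,4,4)
river: ρ → (4,4,-5)
ρ-cycle length = 4 (tail of 0 descent steps not counted)

4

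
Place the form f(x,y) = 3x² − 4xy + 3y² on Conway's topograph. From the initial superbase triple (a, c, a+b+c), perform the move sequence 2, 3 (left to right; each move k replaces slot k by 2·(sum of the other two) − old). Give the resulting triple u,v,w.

start (3,3,2) = (f(1,0),f(0,1),f(1,1))
replace slot 2: 2·(3+2) − 3 = 7 → (3,7,2)
replace slot 3: 2·(3+7) − 2 = 18 → (3,7,18)

3,7,18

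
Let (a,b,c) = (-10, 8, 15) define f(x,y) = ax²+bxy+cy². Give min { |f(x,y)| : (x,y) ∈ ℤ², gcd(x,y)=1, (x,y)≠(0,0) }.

river: ρ → (15,22,-3)
river: ρ → (-3,20,22)
river: ρ → (22,24,-1)
river: ρ → (-1,24,22)
river: ρ → (22,20,-3)
river: ρ → (-3,22,15)
river: ρ → (15,8,-10)
river: ρ → (-10,12,13)
river: ρ → (13,14,-9)
river: ρ → (-9,22,5)
river: ρ → (5,18,-17)
river: ρ → (-17,16,6)
river: ρ → (6,20,-11)
river: ρ → (-11,24,2)
river: ρ → (2,24,-11)
river: ρ → (-11,20,6)
river: ρ → (6,16,-17)
river: ρ → (-17,18,5)
river: ρ → (5,22,-9)
river: ρ → (-9,14,13)
river: ρ → (13,12,-10)
river: ρ → (-10,8,15)
closes: descent 0, river 22
min |a| on river = 1

1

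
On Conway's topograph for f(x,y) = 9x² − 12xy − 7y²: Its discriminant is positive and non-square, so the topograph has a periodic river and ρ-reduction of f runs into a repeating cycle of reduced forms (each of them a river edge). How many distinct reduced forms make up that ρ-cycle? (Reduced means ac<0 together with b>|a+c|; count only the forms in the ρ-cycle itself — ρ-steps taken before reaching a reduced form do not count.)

D = 396, ⌊√D⌋ = 19
descent: ρ → (-7,12,9)  [lands on river]
river: ρ → (9,6,-10)
river: ρ → (-10,14,5)
river: ρ → (5,16,-7)
ρ-cycle length = 4 (tail of 1 descent step not counted)

4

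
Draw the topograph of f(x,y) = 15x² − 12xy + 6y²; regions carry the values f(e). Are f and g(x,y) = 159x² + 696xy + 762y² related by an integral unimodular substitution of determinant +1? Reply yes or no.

D₁ = -216, D₂ = -216
f: flip: (15,-12,6)→(6,12,15)
f: translate: b→0 (≡12 mod 12), so (6,12,15)→(6,0,9)
f: reduced (well bottom): (6,0,9) with a≤c, −a<b≤a
g: translate: b→60 (≡696 mod 318), so (159,696,762)→(159,60,6)
g: flip: (159,60,6)→(6,-60,159)
g: translate: b→0 (≡-60 mod 12), so (6,-60,159)→(6,0,9)
g: reduced (well bottom): (6,0,9) with a≤c, −a<b≤a
reduced forms (6, 0, 9) vs (6, 0, 9) ⇒ equivalent

yes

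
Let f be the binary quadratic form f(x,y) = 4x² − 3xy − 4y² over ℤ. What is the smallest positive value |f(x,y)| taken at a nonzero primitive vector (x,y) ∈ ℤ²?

descent: ρ → (-4,3,4)  [lands on river]
river: ρ → (4,5,-3)
river: ρ → (-3,7,2)
river: ρ → (2,5,-6)
river: ρ → (-6,7,1)
river: ρ → (1,7,-6)
river: ρ → (-6,5,2)
river: ρ → (2,7,-3)
river: ρ → (-3,5,4)
river: ρ → (4,3,-4)
river: ρ → (-4,5,3)
river: ρ → (3,7,-2)
river: ρ → (-2,5,6)
river: ρ → (6,7,-1)
river: ρ → (-1,7,6)
river: ρ → (6,5,-2)
river: ρ → (-2,7,3)
river: ρ → (3,5,-4)
closes: descent 1, river 18
min |a| on river = 1

1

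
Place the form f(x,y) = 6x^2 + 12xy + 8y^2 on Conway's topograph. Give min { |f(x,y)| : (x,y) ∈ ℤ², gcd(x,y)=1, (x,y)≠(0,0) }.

translate: b→0 (≡12 mod 12), so (6,12,8)→(6,0,2)
flip: (6,0,2)→(2,0,6)
reduced (well bottom): (2,0,6) with a≤c, −a<b≤a
well minimum = a = 2

2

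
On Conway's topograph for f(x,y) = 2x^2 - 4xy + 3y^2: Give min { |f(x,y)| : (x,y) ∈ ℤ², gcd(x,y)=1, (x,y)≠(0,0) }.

translate: b→0 (≡-4 mod 4), so (2,-4,3)→(2,0,1)
flip: (2,0,1)→(1,0,2)
reduced (well bottom): (1,0,2) with a≤c, −a<b≤a
well minimum = a = 1

1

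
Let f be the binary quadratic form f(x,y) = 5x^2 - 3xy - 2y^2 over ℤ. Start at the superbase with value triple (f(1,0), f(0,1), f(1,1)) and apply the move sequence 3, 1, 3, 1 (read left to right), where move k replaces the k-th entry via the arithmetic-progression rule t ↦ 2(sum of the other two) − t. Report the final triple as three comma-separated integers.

start (5,-2,0) = (f(1,0),f(0,1),f(1,1))
replace slot 3: 2·(5+(-2)) − 0 = 6 → (5,-2,6)
replace slot 1: 2·((-2)+6) − 5 = 3 → (3,-2,6)
replace slot 3: 2·(3+(-2)) − 6 = -4 → (3,-2,-4)
replace slot 1: 2·((-2)+(-4)) − 3 = -15 → (-15,-2,-4)

-15,-2,-4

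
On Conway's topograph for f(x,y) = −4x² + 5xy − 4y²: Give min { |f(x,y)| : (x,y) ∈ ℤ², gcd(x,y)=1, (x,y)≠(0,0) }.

translate: b→3 (≡-5 mod 8), so (4,-5,4)→(4,3,3)
flip: (4,3,3)→(3,-3,4)
translate: b→3 (≡-3 mod 6), so (3,-3,4)→(3,3,4)
reduced (well bottom): (3,3,4) with a≤c, −a<b≤a
well minimum |f| = |-3| = 3 (negative-definite)

3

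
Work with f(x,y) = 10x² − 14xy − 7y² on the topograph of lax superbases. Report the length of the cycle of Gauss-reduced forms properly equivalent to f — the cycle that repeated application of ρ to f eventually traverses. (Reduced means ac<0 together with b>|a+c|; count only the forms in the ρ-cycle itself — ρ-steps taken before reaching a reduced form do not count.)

D = 476, ⌊√D⌋ = 21
descent: ρ → (-7,14,10)  [lands on river]
river: ρ → (10,6,-11)
river: ρ → (-11,16,5)
river: ρ → (5,14,-14)
river: ρ → (-14,14,5)
river: ρ → (5,16,-11)
river: ρ → (-11,6,10)
river: ρ → (10,14,-7)
ρ-cycle length = 8 (tail of 1 descent step not counted)

8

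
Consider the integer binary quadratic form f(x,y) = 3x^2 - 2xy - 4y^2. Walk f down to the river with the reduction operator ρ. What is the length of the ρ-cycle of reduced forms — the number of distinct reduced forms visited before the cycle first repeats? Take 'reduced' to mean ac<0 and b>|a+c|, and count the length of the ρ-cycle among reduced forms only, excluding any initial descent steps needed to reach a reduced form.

D = 52, ⌊√D⌋ = 7
descent: ρ → (-4,2,3)  [lands on river]
river: ρ → (3,4,-3)
river: ρ → (-3,2,4)
river: ρ → (4,6,-1)
river: ρ → (-1,6,4)
river: ρ → (4,2,-3)
river: ρ → (-3,4,3)
river: ρ → (3,2,-4)
river: ρ → (-4,6,1)
river: ρ → (1,6,-4)
ρ-cycle length = 10 (tail of 1 descent step not counted)

10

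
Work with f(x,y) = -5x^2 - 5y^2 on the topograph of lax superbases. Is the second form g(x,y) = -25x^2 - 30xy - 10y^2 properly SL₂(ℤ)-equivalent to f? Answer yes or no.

D₁ = -100, D₂ = -100
f is negative-definite; reduce −f:
−f: reduced (well bottom): (5,0,5) with a≤c, −a<b≤a
flip sign back: reduced form of f is (-5,0,-5)
g is negative-definite; reduce −g:
−g: translate: b→-20 (≡30 mod 50), so (25,30,10)→(25,-20,5)
−g: flip: (25,-20,5)→(5,20,25)
−g: translate: b→0 (≡20 mod 10), so (5,20,25)→(5,0,5)
−g: reduced (well bottom): (5,0,5) with a≤c, −a<b≤a
flip sign back: reduced form of g is (-5,0,-5)
reduced forms (-5, 0, -5) vs (-5, 0, -5) ⇒ equivalent

yes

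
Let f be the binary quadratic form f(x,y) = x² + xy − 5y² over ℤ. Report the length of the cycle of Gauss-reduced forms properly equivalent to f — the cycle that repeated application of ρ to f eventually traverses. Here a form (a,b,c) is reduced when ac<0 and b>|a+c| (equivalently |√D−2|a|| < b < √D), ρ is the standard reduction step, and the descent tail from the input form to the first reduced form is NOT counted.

D = 21, ⌊√D⌋ = 4
descent: ρ → (-5,-1,1)
descent: ρ → (1,3,-3)  [lands on river]
river: ρ → (-3,3,1)
ρ-cycle length = 2 (tail of 2 descent steps not counted)

2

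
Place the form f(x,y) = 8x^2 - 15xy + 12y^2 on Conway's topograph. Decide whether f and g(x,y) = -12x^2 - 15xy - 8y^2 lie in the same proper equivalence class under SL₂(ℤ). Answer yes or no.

D₁ = -159, D₂ = -159
f: translate: b→1 (≡-15 mod 16), so (8,-15,12)→(8,1,5)
f: flip: (8,1,5)→(5,-1,8)
f: reduced (well bottom): (5,-1,8) with a≤c, −a<b≤a
g is negative-definite; reduce −g:
−g: translate: b→-9 (≡15 mod 24), so (12,15,8)→(12,-9,5)
−g: flip: (12,-9,5)→(5,9,12)
−g: translate: b→-1 (≡9 mod 10), so (5,9,12)→(5,-1,8)
−g: reduced (well bottom): (5,-1,8) with a≤c, −a<b≤a
flip sign back: reduced form of g is (-5,1,-8)
reduced forms (5, -1, 8) vs (-5, 1, -8) ⇒ inequivalent

no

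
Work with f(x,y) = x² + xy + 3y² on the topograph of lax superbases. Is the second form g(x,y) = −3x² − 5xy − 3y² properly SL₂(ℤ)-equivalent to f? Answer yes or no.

D₁ = -11, D₂ = -11
f: reduced (well bottom): (1,1,3) with a≤c, −a<b≤a
g is negative-definite; reduce −g:
−g: translate: b→-1 (≡5 mod 6), so (3,5,3)→(3,-1,1)
−g: flip: (3,-1,1)→(1,1,3)
−g: reduced (well bottom): (1,1,3) with a≤c, −a<b≤a
flip sign back: reduced form of g is (-1,-1,-3)
reduced forms (1, 1, 3) vs (-1, -1, -3) ⇒ inequivalent

no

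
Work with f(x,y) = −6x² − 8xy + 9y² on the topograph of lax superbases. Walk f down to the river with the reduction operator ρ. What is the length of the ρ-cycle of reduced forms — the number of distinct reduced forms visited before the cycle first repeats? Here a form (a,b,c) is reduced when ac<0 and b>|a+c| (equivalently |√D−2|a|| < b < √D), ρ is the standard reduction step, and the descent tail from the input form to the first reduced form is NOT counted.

D = 280, ⌊√D⌋ = 16
descent: ρ → (9,8,-6)  [lands on river]
river: ρ → (-6,16,1)
river: ρ → (1,16,-6)
river: ρ → (-6,8,9)
river: ρ → (9,10,-5)
river: ρ → (-5,10,9)
ρ-cycle length = 6 (tail of 1 descent step not counted)

6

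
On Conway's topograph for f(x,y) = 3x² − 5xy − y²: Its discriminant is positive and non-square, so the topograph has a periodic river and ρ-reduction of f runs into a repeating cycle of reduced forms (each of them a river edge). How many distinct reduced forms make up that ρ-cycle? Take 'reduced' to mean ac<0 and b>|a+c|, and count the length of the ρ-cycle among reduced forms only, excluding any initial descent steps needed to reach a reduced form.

D = 37, ⌊√D⌋ = 6
descent: ρ → (-1,5,3)  [lands on river]
river: ρ → (3,1,-3)
river: ρ → (-3,5,1)
river: ρ → (1,5,-3)
river: ρ → (-3,1,3)
river: ρ → (3,5,-1)
ρ-cycle length = 6 (tail of 1 descent step not counted)

6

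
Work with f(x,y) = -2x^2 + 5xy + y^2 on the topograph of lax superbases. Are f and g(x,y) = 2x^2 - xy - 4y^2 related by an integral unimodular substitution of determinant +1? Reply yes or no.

D₁ = 33, D₂ = 33
river cycle of f (length 4): (1, 5, -2), (-2, 3, 3), (3, 3, -2), (-2, 5, 1)
river cycle of g (length 4): (2, 3, -3), (-3, 3, 2), (2, 5, -1), (-1, 5, 2)
cycles differ ⇒ inequivalent

no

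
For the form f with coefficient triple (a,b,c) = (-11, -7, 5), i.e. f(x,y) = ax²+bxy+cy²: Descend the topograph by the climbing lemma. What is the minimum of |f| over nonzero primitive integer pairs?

descent: ρ → (5,7,-11)  [lands on river]
river: ρ → (-11,15,1)
river: ρ → (1,15,-11)
river: ρ → (-11,7,5)
river: ρ → (5,13,-5)
river: ρ → (-5,7,11)
river: ρ → (11,15,-1)
river: ρ → (-1,15,11)
river: ρ → (11,7,-5)
river: ρ → (-5,13,5)
closes: descent 1, river 10
min |a| on river = 1

1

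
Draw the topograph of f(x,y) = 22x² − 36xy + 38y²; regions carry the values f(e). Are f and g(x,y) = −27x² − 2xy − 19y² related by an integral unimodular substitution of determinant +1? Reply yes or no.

D₁ = -2048, D₂ = -2048
f: translate: b→8 (≡-36 mod 44), so (22,-36,38)→(22,8,24)
f: reduced (well bottom): (22,8,24) with a≤c, −a<b≤a
g is negative-definite; reduce −g:
−g: flip: (27,2,19)→(19,-2,27)
−g: reduced (well bottom): (19,-2,27) with a≤c, −a<b≤a
flip sign back: reduced form of g is (-19,2,-27)
reduced forms (22, 8, 24) vs (-19, 2, -27) ⇒ inequivalent

no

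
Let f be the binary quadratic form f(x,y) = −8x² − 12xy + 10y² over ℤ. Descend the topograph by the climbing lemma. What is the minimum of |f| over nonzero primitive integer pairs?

descent: ρ → (10,12,-8)  [lands on river]
river: ρ → (-8,20,2)
river: ρ → (2,20,-8)
river: ρ → (-8,12,10)
river: ρ → (10,8,-10)
river: ρ → (-10,12,8)
river: ρ → (8,20,-2)
river: ρ → (-2,20,8)
river: ρ → (8,12,-10)
river: ρ → (-10,8,10)
closes: descent 1, river 10
min |a| on river = 2

2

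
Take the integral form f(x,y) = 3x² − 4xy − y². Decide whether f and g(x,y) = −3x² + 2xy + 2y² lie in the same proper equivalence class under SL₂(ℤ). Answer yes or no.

D₁ = 28, D₂ = 28
river cycle of f (length 4): (-1, 4, 3), (3, 2, -2), (-2, 2, 3), (3, 4, -1)
river cycle of g (length 4): (2, 2, -3), (-3, 4, 1), (1, 4, -3), (-3, 2, 2)
cycles differ ⇒ inequivalent

no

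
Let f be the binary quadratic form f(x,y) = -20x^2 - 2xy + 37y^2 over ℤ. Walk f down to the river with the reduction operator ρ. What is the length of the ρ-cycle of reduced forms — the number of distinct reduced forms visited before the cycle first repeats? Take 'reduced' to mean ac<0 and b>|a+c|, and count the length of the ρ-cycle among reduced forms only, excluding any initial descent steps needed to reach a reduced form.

D = 2964, ⌊√D⌋ = 54
descent: ρ → (37,2,-20)
descent: ρ → (-20,38,19)  [lands on river]
river: ρ → (19,38,-20)
river: ρ → (-20,42,15)
river: ρ → (15,48,-11)
river: ρ → (-11,40,31)
river: ρ → (31,22,-20)
river: ρ → (-20,18,33)
river: ρ → (33,48,-5)
river: ρ → (-5,52,13)
river: ρ → (13,52,-5)
river: ρ → (-5,48,33)
river: ρ → (33,18,-20)
river: ρ → (-20,22,31)
river: ρ → (31,40,-11)
river: ρ → (-11,48,15)
river: ρ → (15,42,-20)
ρ-cycle length = 16 (tail of 2 descent steps not counted)

16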